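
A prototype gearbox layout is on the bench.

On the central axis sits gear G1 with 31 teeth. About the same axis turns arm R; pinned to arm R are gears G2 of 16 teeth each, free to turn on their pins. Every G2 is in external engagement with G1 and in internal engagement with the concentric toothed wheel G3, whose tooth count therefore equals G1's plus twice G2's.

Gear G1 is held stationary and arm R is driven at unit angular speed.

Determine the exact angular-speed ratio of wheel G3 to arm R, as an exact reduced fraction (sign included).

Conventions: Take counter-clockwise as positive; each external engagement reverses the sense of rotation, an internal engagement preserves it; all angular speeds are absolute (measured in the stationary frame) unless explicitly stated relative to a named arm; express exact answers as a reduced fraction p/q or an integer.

topology: planetary set — G1 31T / G2 16T / G3 63T, arm = carrier (Willis)
ring teeth: 31 + 2·16 = 63
31(ω_sun−ω_arm) = −63(ω_ring−ω_arm),  ω_sun = 0, ω_arm = 1
ω_ring = 1 − (31/63)(0−1) = 94/63
ω_out/ω_in = 94/63

94/63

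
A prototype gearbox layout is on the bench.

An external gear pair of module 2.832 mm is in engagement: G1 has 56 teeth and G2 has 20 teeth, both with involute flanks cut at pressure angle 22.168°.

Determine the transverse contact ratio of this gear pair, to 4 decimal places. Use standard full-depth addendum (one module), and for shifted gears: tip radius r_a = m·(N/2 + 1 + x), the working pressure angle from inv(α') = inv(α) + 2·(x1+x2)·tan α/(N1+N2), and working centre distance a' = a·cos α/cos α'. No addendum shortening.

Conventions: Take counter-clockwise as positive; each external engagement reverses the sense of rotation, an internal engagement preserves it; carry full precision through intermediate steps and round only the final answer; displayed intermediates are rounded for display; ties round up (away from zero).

recognized (one external pair, fixed centres): single-mesh tooth geometry, m = 2.832, N1 = 56, N2 = 20
base radii: r_b1 = 73.434556, r_b2 = 26.226627
tip radii: r_a1 = 82.128000, r_a2 = 31.152000
no profile shift: α' = α, a' = a
action lengths: √(r_a1²−r_b1²) = 36.774643, √(r_a2²−r_b2²) = 16.811042
base pitch p_b = π·m·cos α = 8.239338
CR = (36.774643 + 16.811042 − 107.616000·sin 22.16800°)/8.239338 = 1.575324
contact ratio ≈ 1.5753

1.5753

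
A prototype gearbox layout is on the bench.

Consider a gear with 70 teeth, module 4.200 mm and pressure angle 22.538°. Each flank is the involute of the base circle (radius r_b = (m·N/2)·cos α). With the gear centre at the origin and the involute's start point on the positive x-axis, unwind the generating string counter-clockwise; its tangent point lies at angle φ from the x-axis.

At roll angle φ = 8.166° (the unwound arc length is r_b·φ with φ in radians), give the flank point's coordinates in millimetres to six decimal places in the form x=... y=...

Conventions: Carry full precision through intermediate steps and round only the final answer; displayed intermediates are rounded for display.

x=137.144933 y=0.130758

class = single-mesh tooth geometry [base-circle involute, m = 4.200, 70T]
pitch radius r_p = m·N/2 = 4.200·70/2 = 147.000000
base radius r_b = r_p·cos α = 147.000000·cos 22.538° = 135.772952
roll angle φ = 8.166° = 0.14252359 rad
x = r_b·(cos φ + φ·sin φ) = 137.144933
y = r_b·(sin φ − φ·cos φ) = 0.130758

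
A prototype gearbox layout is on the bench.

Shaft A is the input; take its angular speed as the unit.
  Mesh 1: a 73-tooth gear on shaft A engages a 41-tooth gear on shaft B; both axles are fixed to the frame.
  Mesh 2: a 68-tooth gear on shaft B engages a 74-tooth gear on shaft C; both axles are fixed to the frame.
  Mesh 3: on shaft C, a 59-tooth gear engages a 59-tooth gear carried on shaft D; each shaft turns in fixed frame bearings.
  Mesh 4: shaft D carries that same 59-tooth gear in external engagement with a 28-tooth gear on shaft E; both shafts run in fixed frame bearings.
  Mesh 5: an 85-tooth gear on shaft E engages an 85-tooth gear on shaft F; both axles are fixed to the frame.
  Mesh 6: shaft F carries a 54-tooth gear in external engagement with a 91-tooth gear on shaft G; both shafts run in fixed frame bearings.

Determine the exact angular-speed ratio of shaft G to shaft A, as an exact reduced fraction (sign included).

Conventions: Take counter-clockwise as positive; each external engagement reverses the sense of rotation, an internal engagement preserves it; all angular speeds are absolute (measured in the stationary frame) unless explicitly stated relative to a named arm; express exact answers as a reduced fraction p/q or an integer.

1976913/966329

class = fixed-axis compound train [6 meshes; 6 ratios multiply, 6 sense flips]
mesh 1 [73T→41T]: running ratio 73/41, sense −
mesh 2 [68T→74T]: running ratio 2482/1517, sense +
mesh 3 [59T→59T]: running ratio 2482/1517, sense −
mesh 4 [59T→28T]: running ratio 73219/21238, sense +
mesh 5 [85T→85T]: running ratio 73219/21238, sense −
mesh 6 [54T→91T]: running ratio 1976913/966329, sense +
ω_out/ω_in = 1976913/966329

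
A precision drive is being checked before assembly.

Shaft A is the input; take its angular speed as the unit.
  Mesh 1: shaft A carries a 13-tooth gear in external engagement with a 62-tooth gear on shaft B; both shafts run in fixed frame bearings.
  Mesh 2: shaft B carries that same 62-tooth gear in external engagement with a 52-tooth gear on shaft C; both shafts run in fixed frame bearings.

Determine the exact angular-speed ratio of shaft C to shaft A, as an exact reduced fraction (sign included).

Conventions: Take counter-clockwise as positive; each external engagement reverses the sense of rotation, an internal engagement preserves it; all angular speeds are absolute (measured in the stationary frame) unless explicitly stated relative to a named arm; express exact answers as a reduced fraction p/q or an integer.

class = fixed-axis compound train [2 meshes; 2 ratios multiply, 2 sense flips]
mesh 1 [13T→62T]: running ratio 13/62, sense −
mesh 2 [62T→52T]: running ratio 1/4, sense +
ω_out/ω_in = 1/4

1/4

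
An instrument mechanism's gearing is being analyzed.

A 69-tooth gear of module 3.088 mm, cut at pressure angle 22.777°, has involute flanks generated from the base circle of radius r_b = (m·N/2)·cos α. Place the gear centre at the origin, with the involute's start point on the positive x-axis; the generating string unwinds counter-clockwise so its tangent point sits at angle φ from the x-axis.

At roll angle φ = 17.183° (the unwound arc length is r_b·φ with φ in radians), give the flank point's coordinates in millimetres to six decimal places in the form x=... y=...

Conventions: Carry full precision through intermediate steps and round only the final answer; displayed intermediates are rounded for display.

class = single-mesh tooth geometry [base-circle involute, m = 3.088, 69T]
pitch radius r_p = m·N/2 = 3.088·69/2 = 106.536000
base radius r_b = r_p·cos α = 106.536000·cos 22.777° = 98.228177
roll angle φ = 17.183° = 0.29989993 rad
x = r_b·(cos φ + φ·sin φ) = 102.546669
y = r_b·(sin φ − φ·cos φ) = 0.875251

x=102.546669 y=0.875251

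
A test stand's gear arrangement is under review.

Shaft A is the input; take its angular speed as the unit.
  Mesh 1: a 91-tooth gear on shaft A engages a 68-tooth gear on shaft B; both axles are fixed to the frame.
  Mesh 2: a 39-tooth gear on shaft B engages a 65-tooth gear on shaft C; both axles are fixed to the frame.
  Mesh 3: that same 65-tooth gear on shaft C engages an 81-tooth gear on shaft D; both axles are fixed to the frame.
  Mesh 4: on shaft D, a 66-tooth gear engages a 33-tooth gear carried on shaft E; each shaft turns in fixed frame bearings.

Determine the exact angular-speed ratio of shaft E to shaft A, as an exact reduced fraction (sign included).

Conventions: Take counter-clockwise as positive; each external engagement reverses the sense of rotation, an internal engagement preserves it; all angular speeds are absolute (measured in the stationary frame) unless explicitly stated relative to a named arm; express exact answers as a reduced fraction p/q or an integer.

class = fixed-axis compound train [4 meshes; 4 ratios multiply, 4 sense flips]
mesh 1 [91T→68T]: running ratio 91/68, sense −
mesh 2 [39T→65T]: running ratio 273/340, sense +
mesh 3 [65T→81T]: running ratio 1183/1836, sense −
mesh 4 [66T→33T]: running ratio 1183/918, sense +
ω_out/ω_in = 1183/918

1183/918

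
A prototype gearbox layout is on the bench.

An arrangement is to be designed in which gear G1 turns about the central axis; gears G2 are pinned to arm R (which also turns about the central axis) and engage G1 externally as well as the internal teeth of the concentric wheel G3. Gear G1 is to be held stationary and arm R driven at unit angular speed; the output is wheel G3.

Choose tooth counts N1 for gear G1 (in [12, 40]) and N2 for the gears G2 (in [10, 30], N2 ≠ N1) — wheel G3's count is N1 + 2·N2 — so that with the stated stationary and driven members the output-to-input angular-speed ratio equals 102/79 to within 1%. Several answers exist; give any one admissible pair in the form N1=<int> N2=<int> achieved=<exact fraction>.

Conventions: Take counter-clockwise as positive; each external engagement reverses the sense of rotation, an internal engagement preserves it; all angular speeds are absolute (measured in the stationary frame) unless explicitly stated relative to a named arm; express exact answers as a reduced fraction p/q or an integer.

N1=23 N2=28 achieved=102/79

planetary set to be sized for 102/79 (Willis relation)
Willis with ω_sun = 0: ω_ring/ω_arm = (N1+N3)/N3; set equal to 102/79  ⇒  N3/N1 = 1/(102/79 − 1) = 79/23
N3 = N1 + 2·N2  ⇒  N2/N1 = (N3/N1 − 1)/2 = (79/23 − 1)/2 = 28/23
smallest multiple with N1 ≥ 12 and N2 ≥ 10: k = 1  ⇒  N1 = 1·23 = 23, N2 = 1·28 = 28 (N1 ≤ 40, N2 ≤ 30, N2 ≠ N1 ✓), N3 = 23 + 2·28 = 79
check: (N1+N3)/N3 with N1 = 23, N3 = 79 gives 102/79; |achieved − target| = 0 ≤ 51/3950 ✓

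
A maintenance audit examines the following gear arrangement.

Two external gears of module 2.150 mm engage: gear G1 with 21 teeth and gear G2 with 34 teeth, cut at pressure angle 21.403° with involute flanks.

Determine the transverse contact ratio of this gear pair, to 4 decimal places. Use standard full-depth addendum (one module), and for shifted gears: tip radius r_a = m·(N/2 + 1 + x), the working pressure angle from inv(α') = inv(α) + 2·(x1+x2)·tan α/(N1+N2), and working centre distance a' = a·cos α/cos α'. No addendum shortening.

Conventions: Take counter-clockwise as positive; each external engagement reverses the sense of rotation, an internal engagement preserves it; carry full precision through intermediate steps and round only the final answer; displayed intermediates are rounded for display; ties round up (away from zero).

recognized (one external pair, fixed centres): single-mesh tooth geometry, m = 2.150, N1 = 21, N2 = 34
base radii: r_b1 = 21.018154, r_b2 = 34.029392
tip radii: r_a1 = 24.725000, r_a2 = 38.700000
no profile shift: α' = α, a' = a
action lengths: √(r_a1²−r_b1²) = 13.021630, √(r_a2²−r_b2²) = 18.430694
base pitch p_b = π·m·cos α = 6.288617
CR = (13.021630 + 18.430694 − 59.125000·sin 21.40300°)/6.288617 = 1.570473
contact ratio ≈ 1.5705

1.5705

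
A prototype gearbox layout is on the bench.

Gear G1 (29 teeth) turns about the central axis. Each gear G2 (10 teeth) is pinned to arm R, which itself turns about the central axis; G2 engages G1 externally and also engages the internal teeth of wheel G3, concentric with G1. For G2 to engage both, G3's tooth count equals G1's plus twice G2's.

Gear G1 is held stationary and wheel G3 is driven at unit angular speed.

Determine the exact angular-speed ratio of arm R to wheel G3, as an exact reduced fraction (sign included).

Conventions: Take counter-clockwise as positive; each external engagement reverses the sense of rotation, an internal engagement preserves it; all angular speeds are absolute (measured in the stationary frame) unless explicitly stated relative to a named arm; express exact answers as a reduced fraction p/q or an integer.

topology: planetary set — G1 29T / G2 10T / G3 49T, arm = carrier (Willis)
ring teeth: 29 + 2·10 = 49
29(ω_sun−ω_arm) = −49(ω_ring−ω_arm),  ω_sun = 0, ω_ring = 1
29(0−ω_arm) = −49(1−ω_arm)  ⇒  78·ω_arm = 49  ⇒  ω_arm = 49/78
ω_out/ω_in = 49/78

49/78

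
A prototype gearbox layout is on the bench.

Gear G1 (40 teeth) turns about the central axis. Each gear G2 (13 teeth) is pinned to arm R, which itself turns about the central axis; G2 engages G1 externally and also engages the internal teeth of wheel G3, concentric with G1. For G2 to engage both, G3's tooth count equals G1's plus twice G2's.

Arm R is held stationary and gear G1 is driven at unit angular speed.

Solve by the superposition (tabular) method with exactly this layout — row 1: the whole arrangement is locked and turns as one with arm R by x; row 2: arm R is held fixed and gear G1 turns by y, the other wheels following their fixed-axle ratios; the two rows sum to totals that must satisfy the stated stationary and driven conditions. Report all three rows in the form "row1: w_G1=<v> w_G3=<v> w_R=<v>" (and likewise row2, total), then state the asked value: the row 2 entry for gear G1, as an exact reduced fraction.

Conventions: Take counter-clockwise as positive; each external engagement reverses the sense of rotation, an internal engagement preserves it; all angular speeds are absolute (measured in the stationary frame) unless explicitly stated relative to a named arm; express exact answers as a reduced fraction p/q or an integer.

row1: w_G1=0 w_G3=0 w_R=0
row2: w_G1=1 w_G3=-20/33 w_R=0
total: w_G1=1 w_G3=-20/33 w_R=0
asked value: 1

recognized (axles ride arm R): planetary set, 40/13/66 teeth
row 1 — lock + rotate with arm: ω_sun = ω_ring = ω_arm = x
superposition row 2 [arm held]: sun y, ring −(40/66)·y, arm 0
boundary: total ω_arm = x = 0 and total ω_sun = x + y = 1  ⇒  y = 1, x = 0
row 2 ring = −(40/66)·1 = -20/33
totals (row 1 + row 2): sun 0 + 1 = 1, ring 0 + (-20/33) = -20/33, arm 0 + 0 = 0
asked cell (row2, sun) = 1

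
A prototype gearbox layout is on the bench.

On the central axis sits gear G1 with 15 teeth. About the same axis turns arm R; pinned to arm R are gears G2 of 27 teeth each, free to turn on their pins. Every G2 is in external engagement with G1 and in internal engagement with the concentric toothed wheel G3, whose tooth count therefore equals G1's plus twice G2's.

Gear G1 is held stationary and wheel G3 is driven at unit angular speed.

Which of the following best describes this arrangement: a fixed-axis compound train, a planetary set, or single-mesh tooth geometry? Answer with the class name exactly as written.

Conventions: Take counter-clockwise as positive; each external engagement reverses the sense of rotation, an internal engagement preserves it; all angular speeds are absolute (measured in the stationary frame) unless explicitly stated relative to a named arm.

planetary set

recognized (axles ride arm R): planetary set, 15/27/69 teeth
classification: planetary set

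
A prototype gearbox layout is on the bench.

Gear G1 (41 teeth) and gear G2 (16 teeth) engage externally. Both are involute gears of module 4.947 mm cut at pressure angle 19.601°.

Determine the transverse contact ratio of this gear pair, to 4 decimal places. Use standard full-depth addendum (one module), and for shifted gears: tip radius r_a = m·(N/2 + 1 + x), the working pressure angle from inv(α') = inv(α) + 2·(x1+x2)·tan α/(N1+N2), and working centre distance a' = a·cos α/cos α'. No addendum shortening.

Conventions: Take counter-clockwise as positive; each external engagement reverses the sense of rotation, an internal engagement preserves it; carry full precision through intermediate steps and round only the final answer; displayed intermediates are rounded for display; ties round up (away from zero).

topology: single-mesh involute geometry — m = 4.947, 41T/16T pair
base radii: r_b1 = 95.536750, r_b2 = 37.282634
tip radii: r_a1 = 106.360500, r_a2 = 44.523000
no profile shift: α' = α, a' = a
action lengths: √(r_a1²−r_b1²) = 46.747036, √(r_a2²−r_b2²) = 24.337270
base pitch p_b = π·m·cos α = 14.640856
CR = (46.747036 + 24.337270 − 140.989500·sin 19.60100°)/14.640856 = 1.624689
contact ratio ≈ 1.6247

1.6247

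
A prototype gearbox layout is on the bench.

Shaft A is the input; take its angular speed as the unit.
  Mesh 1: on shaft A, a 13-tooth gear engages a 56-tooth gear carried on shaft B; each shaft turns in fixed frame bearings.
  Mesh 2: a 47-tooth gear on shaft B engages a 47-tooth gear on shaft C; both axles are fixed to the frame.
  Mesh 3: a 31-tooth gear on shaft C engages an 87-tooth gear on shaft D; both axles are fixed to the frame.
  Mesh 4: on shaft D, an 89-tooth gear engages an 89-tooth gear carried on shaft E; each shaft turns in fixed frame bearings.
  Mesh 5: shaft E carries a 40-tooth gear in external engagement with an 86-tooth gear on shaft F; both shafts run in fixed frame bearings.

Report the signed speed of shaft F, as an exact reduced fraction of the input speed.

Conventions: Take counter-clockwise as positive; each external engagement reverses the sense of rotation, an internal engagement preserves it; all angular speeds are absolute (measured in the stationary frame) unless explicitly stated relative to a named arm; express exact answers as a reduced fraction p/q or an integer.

5-mesh fixed-axis compound train (all bearings frame-fixed)
mesh 1 [13T→56T]: |ω|/ω_in = 1×13/56 = 13/56, sense flips to −
mesh 2 [47T→47T]: |ω|/ω_in = (13/56)×47/47 = 13/56, sense flips to +
mesh 3 [31T→87T]: |ω|/ω_in = (13/56)×31/87 = 403/4872, sense flips to −
mesh 4 [89T→89T]: |ω|/ω_in = (403/4872)×89/89 = 403/4872, sense flips to +
mesh 5 [40T→86T]: |ω|/ω_in = (403/4872)×40/86 = 2015/52374, sense flips to −
signed output speed (× input speed) = -2015/52374

-2015/52374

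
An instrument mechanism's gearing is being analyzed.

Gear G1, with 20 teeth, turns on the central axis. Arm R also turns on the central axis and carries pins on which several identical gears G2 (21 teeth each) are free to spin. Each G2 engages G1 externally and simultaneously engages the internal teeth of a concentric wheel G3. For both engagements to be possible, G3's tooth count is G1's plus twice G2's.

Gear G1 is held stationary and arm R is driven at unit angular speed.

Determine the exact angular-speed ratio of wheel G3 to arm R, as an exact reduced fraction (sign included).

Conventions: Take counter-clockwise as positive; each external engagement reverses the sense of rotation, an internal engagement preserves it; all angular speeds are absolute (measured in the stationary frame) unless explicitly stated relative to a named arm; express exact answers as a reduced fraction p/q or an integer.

topology: planetary set — G1 20T / G2 21T / G3 62T, arm = carrier (Willis)
ring teeth: 20 + 2·21 = 62
20(ω_sun−ω_arm) = −62(ω_ring−ω_arm),  ω_sun = 0, ω_arm = 1
ω_ring = 1 − (20/62)(0−1) = 41/31
ω_out/ω_in = 41/31

41/31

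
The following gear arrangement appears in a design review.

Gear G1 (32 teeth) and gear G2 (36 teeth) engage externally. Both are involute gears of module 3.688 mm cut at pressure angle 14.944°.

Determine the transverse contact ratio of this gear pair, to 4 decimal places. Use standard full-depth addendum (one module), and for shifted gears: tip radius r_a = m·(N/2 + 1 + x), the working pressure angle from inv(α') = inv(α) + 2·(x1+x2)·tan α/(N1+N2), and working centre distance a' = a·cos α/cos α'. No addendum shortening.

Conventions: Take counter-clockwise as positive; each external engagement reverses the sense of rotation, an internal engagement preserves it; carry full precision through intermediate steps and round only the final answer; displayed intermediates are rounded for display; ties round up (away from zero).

1.9624

recognized (one external pair, fixed centres): single-mesh tooth geometry, m = 3.688, N1 = 32, N2 = 36
base radii: r_b1 = 57.012251, r_b2 = 64.138782
tip radii: r_a1 = 62.696000, r_a2 = 70.072000
no profile shift: α' = α, a' = a
action lengths: √(r_a1²−r_b1²) = 26.084318, √(r_a2²−r_b2²) = 28.218820
base pitch p_b = π·m·cos α = 11.194329
CR = (26.084318 + 28.218820 − 125.392000·sin 14.94400°)/11.194329 = 1.962395
contact ratio ≈ 1.9624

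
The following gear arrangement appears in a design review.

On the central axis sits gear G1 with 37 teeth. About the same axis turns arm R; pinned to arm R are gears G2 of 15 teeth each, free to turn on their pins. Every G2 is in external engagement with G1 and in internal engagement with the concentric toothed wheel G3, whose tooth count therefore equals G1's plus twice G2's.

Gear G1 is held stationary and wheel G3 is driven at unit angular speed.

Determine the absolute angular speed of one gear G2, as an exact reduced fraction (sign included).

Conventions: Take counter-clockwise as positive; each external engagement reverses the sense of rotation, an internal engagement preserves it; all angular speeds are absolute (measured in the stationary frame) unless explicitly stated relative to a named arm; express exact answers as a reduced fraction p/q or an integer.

recognized (axles ride arm R): planetary set, 37/15/67 teeth
ring teeth: 37 + 2·15 = 67
37(ω_sun−ω_arm) = −67(ω_ring−ω_arm),  ω_sun = 0, ω_ring = 1
37(0−ω_arm) = −67(1−ω_arm)  ⇒  104·ω_arm = 67  ⇒  ω_arm = 67/104
sun–planet mesh: 37·(0−67/104) = −15·(ω_p−ω_arm)  ⇒  ω_p−ω_arm = 2479/1560
ω_p = 67/104 + 2479/1560 = 67/30
exact speed ratio = 67/30

67/30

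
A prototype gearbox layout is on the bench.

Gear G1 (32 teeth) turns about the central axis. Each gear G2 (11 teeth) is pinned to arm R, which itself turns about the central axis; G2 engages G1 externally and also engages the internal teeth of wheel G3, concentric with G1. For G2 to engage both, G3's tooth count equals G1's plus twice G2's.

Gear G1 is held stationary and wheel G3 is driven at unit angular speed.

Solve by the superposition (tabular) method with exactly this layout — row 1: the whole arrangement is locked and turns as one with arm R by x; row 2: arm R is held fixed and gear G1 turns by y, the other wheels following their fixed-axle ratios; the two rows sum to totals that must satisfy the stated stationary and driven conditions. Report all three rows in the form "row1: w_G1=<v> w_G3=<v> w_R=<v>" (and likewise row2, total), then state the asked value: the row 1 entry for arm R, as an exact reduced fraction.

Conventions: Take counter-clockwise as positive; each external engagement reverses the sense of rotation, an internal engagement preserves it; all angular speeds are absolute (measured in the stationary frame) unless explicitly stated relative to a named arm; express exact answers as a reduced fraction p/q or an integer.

recognized (axles ride arm R): planetary set, 32/11/54 teeth
superposition row 1 [locked train]: every member turns x
row 2 (arm held, sun turns y): ω_ring = −(32/54)·y, ω_arm = 0
boundary: total ω_sun = x + y = 0 and total ω_ring = x − (32/54)·y = 1  ⇒  y = -27/43, x = 27/43
row 2 ring = −(32/54)·(-27/43) = 16/43
totals (row 1 + row 2): sun 27/43 + (-27/43) = 0, ring 27/43 + 16/43 = 1, arm 27/43 + 0 = 27/43
asked cell (row1, arm) = 27/43

row1: w_G1=27/43 w_G3=27/43 w_R=27/43
row2: w_G1=-27/43 w_G3=16/43 w_R=0
total: w_G1=0 w_G3=1 w_R=27/43
asked value: 27/43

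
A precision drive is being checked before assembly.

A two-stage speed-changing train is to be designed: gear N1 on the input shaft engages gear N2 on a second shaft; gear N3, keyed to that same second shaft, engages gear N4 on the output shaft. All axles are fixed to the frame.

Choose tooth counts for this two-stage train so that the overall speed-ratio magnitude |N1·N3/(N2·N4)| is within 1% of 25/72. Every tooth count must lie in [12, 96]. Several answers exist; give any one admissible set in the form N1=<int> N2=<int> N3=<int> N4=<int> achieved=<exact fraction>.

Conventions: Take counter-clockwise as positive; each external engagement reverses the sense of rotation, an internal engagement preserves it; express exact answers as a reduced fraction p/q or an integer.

2-stage fixed-axis compound train for ratio 25/72
target = 25/72 in lowest terms: an exact hit needs N1·N3 = k·25 and N2·N4 = k·72 for one integer k, every count in [12, 96]; additionally prefer no 1:1 stage (N1 ≠ N2, N3 ≠ N4)
k = 1…8: no 1:1-free in-range split of k·25 and k·72 into factor pairs; take k = 9
k = 9: N1·N3 = 225 = 15·15, N2·N4 = 648 = 12·54
achieved = 15·15/(12·54) = 25/72; |achieved − target| = 0 ≤ 1/288 ✓

N1=15 N2=12 N3=15 N4=54 achieved=25/72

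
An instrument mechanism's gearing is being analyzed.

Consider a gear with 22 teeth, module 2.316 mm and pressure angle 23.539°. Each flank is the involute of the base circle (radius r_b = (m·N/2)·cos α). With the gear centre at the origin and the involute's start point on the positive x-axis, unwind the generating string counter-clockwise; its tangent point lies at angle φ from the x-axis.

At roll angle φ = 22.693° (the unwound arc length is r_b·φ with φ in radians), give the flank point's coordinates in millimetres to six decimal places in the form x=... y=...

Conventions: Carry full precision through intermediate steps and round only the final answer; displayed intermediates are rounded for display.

class = single-mesh tooth geometry [base-circle involute, m = 2.316, 22T]
pitch radius r_p = m·N/2 = 2.316·22/2 = 25.476000
base radius r_b = r_p·cos α = 25.476000·cos 23.539° = 23.356102
roll angle φ = 22.693° = 0.39606757 rad
x = r_b·(cos φ + φ·sin φ) = 25.116813
y = r_b·(sin φ − φ·cos φ) = 0.476167

x=25.116813 y=0.476167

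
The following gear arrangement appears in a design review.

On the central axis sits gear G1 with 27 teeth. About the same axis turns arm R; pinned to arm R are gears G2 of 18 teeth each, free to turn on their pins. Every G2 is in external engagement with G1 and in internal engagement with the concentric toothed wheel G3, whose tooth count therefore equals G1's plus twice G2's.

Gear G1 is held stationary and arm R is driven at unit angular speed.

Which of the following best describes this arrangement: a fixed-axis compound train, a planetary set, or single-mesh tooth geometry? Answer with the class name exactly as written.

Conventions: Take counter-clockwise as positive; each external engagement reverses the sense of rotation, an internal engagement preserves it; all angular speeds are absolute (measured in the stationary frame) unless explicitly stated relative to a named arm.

class = planetary set [G3 = 27+2·18 = 63; Willis about the carrier]
classification: planetary set

planetary set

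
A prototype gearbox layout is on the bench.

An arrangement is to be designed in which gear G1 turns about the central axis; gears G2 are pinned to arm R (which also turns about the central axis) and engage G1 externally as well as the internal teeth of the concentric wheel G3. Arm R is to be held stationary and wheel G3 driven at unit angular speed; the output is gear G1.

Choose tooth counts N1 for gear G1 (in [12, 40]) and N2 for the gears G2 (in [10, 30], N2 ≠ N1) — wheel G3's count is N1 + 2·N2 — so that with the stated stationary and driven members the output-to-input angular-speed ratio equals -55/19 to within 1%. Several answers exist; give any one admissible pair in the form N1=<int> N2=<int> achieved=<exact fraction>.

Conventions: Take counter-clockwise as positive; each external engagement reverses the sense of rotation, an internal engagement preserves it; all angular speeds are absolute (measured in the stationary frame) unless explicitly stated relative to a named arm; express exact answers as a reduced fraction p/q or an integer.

N1=19 N2=18 achieved=-55/19

topology: planetary set — design target -55/19, arm = carrier (Willis)
Willis with ω_arm = 0: ω_sun/ω_ring = −N3/N1; set equal to -55/19  ⇒  N3/N1 = −(-55/19) = 55/19
N3 = N1 + 2·N2  ⇒  N2/N1 = (N3/N1 − 1)/2 = (55/19 − 1)/2 = 18/19
smallest multiple with N1 ≥ 12 and N2 ≥ 10: k = 1  ⇒  N1 = 1·19 = 19, N2 = 1·18 = 18 (N1 ≤ 40, N2 ≤ 30, N2 ≠ N1 ✓), N3 = 19 + 2·18 = 55
check: −N3/N1 with N1 = 19, N3 = 55 gives -55/19; |achieved − target| = 0 ≤ 11/380 ✓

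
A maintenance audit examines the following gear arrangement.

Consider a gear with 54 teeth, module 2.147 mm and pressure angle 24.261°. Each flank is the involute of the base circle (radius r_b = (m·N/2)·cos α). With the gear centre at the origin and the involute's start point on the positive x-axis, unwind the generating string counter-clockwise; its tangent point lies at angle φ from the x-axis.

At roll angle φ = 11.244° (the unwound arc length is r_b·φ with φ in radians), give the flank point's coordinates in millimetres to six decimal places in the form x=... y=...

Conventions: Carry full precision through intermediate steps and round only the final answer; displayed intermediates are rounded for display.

x=53.857253 y=0.132629

recognized (one wheel, involute flank): single-mesh tooth geometry, m = 2.147, N = 54
pitch radius r_p = m·N/2 = 2.147·54/2 = 57.969000
base radius r_b = r_p·cos α = 57.969000·cos 24.261° = 52.849362
roll angle φ = 11.244° = 0.19624482 rad
x = r_b·(cos φ + φ·sin φ) = 53.857253
y = r_b·(sin φ − φ·cos φ) = 0.132629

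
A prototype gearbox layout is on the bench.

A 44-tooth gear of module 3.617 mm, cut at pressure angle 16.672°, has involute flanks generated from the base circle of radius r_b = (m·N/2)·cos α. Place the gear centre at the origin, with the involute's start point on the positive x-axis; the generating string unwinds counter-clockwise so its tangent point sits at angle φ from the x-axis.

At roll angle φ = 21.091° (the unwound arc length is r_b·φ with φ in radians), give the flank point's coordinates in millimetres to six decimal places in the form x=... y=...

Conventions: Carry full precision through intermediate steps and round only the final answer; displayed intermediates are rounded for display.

x=81.219916 y=1.250334

recognized (one wheel, involute flank): single-mesh tooth geometry, m = 3.617, N = 44
pitch radius r_p = m·N/2 = 3.617·44/2 = 79.574000
base radius r_b = r_p·cos α = 79.574000·cos 16.672° = 76.228933
roll angle φ = 21.091° = 0.36810739 rad
x = r_b·(cos φ + φ·sin φ) = 81.219916
y = r_b·(sin φ − φ·cos φ) = 1.250334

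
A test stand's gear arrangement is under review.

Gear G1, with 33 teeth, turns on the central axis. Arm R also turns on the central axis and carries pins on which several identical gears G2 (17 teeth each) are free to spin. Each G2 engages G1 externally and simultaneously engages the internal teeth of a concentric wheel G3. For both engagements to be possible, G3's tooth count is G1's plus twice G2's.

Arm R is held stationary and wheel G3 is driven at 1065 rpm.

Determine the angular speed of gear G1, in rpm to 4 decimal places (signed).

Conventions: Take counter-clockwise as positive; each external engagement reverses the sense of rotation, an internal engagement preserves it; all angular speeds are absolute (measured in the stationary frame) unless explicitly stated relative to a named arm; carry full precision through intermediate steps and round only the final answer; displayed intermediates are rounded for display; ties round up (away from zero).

recognized (axles ride arm R): planetary set, 33/17/67 teeth
normalise by the input: solve with ω_ring = 1, then scale by 1065 rpm
ring teeth: 33 + 2·17 = 67
33(ω_sun−ω_arm) = −67(ω_ring−ω_arm),  ω_arm = 0, ω_ring = 1
ω_sun = 0 − (67/33)(1−0) = -67/33
scale: ω_sun = -67/33 × 1065 rpm = -2162.2727 rpm

-2162.2727 rpm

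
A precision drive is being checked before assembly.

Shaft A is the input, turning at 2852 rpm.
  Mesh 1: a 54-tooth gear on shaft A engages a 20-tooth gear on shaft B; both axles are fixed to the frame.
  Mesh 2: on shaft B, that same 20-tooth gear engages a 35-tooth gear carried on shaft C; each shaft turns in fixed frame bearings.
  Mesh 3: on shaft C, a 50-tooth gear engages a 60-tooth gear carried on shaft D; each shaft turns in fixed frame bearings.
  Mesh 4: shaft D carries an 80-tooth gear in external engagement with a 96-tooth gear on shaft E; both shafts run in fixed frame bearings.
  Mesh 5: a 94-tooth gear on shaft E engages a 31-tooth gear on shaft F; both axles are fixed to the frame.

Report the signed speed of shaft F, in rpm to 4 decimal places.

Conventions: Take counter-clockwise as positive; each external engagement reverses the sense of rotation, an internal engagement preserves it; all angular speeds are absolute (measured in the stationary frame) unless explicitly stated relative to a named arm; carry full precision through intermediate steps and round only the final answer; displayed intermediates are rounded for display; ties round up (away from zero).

-9265.7143 rpm

topology: fixed-axis compound train — 5 meshes, A→F
mesh 1 [54T→20T]: ω = 2852.0000×54/20 = 7700.4000 rpm, sense flips to −
mesh 2 [20T→35T]: ω = 7700.4000×20/35 = 4400.2286 rpm, sense flips to +
mesh 3 [50T→60T]: ω = 4400.2286×50/60 = 3666.8571 rpm, sense flips to −
mesh 4 [80T→96T]: ω = 3666.8571×80/96 = 3055.7143 rpm, sense flips to +
mesh 5 [94T→31T]: ω = 3055.7143×94/31 = 9265.7143 rpm, sense flips to −
signed output speed = -9265.7143 rpm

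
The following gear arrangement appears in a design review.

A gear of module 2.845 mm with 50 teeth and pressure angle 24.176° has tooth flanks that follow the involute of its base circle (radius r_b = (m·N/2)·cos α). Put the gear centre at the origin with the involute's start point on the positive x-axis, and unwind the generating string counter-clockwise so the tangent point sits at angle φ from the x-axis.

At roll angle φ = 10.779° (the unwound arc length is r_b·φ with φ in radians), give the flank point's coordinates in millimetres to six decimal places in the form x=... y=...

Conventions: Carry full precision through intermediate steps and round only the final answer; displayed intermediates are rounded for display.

recognized (one wheel, involute flank): single-mesh tooth geometry, m = 2.845, N = 50
pitch radius r_p = m·N/2 = 2.845·50/2 = 71.125000
base radius r_b = r_p·cos α = 71.125000·cos 24.176° = 64.886750
roll angle φ = 10.779° = 0.18812904 rad
x = r_b·(cos φ + φ·sin φ) = 66.024864
y = r_b·(sin φ − φ·cos φ) = 0.143504

x=66.024864 y=0.143504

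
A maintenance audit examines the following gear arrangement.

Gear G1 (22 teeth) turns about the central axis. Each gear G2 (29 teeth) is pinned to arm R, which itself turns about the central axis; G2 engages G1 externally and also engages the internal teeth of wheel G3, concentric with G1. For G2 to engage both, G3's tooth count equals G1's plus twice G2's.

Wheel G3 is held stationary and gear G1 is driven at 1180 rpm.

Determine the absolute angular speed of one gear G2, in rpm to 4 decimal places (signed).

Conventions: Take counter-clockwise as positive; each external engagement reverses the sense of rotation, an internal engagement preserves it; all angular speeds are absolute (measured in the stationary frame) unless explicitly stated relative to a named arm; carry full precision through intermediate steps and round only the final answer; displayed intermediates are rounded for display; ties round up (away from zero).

-447.5862 rpm

planetary set (22T centre, 29T on arm, 80T internal) — Willis relation
normalise by the input: solve with ω_sun = 1, then scale by 1180 rpm
ring teeth: 22 + 2·29 = 80
22(ω_sun−ω_arm) = −80(ω_ring−ω_arm),  ω_ring = 0, ω_sun = 1
22(1−ω_arm) = −80(0−ω_arm)  ⇒  102·ω_arm = 22  ⇒  ω_arm = 11/51
sun–planet mesh: 22·(1−11/51) = −29·(ω_p−ω_arm)  ⇒  ω_p−ω_arm = -880/1479
ω_p = 11/51 − 880/1479 = -11/29
scale: ω_p = -11/29 × 1180 rpm = -447.5862 rpm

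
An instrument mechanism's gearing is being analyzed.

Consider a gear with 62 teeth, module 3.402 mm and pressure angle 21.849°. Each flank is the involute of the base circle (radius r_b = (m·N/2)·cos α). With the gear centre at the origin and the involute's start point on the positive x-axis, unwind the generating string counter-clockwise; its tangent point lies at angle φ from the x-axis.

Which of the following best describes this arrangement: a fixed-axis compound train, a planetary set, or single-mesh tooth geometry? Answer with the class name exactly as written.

class = single-mesh tooth geometry [base-circle involute, m = 3.402, 62T]
classification: single-mesh tooth geometry

single-mesh tooth geometry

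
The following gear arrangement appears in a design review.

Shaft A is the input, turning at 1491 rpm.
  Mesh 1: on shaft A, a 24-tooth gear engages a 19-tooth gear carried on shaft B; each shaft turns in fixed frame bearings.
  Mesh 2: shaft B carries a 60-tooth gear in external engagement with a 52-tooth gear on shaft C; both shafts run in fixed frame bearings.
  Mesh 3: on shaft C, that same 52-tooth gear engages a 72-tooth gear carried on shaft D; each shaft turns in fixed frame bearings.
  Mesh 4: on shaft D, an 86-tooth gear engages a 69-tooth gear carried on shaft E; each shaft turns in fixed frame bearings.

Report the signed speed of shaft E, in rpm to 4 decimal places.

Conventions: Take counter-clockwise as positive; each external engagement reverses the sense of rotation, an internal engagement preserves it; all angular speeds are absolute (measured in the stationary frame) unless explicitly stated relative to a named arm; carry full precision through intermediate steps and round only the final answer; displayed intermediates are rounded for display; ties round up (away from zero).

class = fixed-axis compound train [4 meshes; 4 ratios multiply, 4 sense flips]
mesh 1 [24T→19T]: ω = 1491.0000×24/19 = 1883.3684 rpm, sense flips to −
mesh 2 [60T→52T]: ω = 1883.3684×60/52 = 2173.1174 rpm, sense flips to +
mesh 3 [52T→72T]: ω = 2173.1174×52/72 = 1569.4737 rpm, sense flips to −
mesh 4 [86T→69T]: ω = 1569.4737×86/69 = 1956.1556 rpm, sense flips to +
signed output speed = +1956.1556 rpm

+1956.1556 rpm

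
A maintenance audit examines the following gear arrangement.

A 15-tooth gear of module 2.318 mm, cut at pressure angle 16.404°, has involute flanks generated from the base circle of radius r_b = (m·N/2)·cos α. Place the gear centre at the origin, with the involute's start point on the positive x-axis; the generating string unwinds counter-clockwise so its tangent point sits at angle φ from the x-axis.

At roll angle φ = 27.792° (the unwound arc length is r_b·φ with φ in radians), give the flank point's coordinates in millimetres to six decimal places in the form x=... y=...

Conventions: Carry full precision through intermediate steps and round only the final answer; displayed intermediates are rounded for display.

x=18.525389 y=0.619646

class = single-mesh tooth geometry [base-circle involute, m = 2.318, 15T]
pitch radius r_p = m·N/2 = 2.318·15/2 = 17.385000
base radius r_b = r_p·cos α = 17.385000·cos 16.404° = 16.677331
roll angle φ = 27.792° = 0.48506191 rad
x = r_b·(cos φ + φ·sin φ) = 18.525389
y = r_b·(sin φ − φ·cos φ) = 0.619646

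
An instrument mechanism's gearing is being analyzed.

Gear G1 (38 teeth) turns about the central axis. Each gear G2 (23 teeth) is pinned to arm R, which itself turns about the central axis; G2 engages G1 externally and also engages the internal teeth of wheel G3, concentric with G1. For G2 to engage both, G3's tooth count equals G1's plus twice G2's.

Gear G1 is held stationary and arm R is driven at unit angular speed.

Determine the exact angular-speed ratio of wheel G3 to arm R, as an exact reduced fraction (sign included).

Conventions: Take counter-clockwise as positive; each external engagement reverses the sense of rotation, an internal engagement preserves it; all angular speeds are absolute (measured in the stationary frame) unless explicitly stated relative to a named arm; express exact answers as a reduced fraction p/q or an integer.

61/42

recognized (axles ride arm R): planetary set, 38/23/84 teeth
ring teeth: 38 + 2·23 = 84
38(ω_sun−ω_arm) = −84(ω_ring−ω_arm),  ω_sun = 0, ω_arm = 1
ω_ring = 1 − (38/84)(0−1) = 61/42
ω_out/ω_in = 61/42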